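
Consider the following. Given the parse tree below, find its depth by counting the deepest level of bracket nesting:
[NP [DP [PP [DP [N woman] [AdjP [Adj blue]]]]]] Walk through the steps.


Count bracket nesting levels:
'[' at pos 0: depth = 1
'[' at pos 4: depth = 2
'[' at pos 8: depth = 3
'[' at pos 12: depth = 4
'[' at pos 16: depth = 5
'[' at pos 26: depth = 5
'[' at pos 32: depth = 6
Maximum depth reached: 6

6


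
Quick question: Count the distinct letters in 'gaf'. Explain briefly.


Unique letters in 'gaf': {a, f, g} = 3 distinct letters.

3


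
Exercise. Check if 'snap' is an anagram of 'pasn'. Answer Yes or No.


Sorted letters of 'snap': 'anps'
Sorted letters of 'pasn': 'anps'
They match.

Yes


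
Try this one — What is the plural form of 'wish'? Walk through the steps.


Apply rule: Add -es (sibilant/fricative ending). 'wish' becomes 'wishes'.

wishes


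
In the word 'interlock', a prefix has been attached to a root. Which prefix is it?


The word 'interlock' = 'inter' (prefix) + 'lock' (root). The prefix is 'inter'.

inter


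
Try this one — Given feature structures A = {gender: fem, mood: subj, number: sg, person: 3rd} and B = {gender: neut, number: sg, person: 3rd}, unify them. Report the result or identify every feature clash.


Compare features:
gender: A=fem vs B=neut -> CLASH
mood: A=subj vs B=_ -> unified: subj
number: A=sg vs B=sg -> unified: sg
person: A=3rd vs B=3rd -> unified: 3rd
Clash detected on feature 'gender' (fem vs neut); unification fails.

CLASH on 'gender' (fem vs neut)


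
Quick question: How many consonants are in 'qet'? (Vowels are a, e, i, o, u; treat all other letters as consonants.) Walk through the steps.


Consonants in 'qet': q, t = 2 consonants.

2


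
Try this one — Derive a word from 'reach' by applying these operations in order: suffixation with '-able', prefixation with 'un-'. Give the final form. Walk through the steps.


Step 1: Add suffix '-able' to 'reach' = 'reachable'
Step 2: Add prefix 'un-' to 'reachable' = 'unreachable'

unreachable


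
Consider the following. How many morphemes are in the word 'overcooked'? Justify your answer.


Decomposition: over- (prefix) + cook (root) + -ed (suffix) = 3 morpheme(s)

3 morphemes


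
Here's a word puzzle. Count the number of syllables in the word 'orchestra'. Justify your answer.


Break 'orchestra' into syllables: or-ches-tra -> or | ches | tra = 3 syllables

3 syllables


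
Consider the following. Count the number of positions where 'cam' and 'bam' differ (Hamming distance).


Alignment:
Position 1: 'c' vs 'b' = DIFFER
Position 2: 'a' vs 'a' = match
Position 3: 'm' vs 'm' = match
Total differences: 1

1


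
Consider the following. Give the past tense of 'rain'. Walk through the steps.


Apply rule: Add -ed. 'rain' becomes 'rained'.

rained


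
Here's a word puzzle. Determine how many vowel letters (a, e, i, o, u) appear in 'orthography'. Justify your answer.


Vowels in 'orthography': o, o, a = 3 vowels.

3


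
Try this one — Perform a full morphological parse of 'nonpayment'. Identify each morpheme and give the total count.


Step 1: Identify prefix: 'non' (meaning: not)
Step 2: Identify root: 'pay'
Step 3: Identify suffix(es): 'ment'
Decomposition: non- (prefix: not) + pay (root) + -ment (suffix: action/result)
Total morphemes: 3

3 morphemes (non- (prefix: not) + pay (root) + -ment (suffix: action/result))


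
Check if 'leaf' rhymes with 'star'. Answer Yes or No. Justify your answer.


Rime (stressed vowel + following sounds) of 'leaf': -eaf = /iːf/
Rime of 'star': -ar = /ɑːr/
/iːf/ and /ɑːr/ are different ending sounds, so the words do not rhyme.

No


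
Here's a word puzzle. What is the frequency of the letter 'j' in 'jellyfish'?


Letter 'j' in 'jellyfish': found at position(s) 1 = 1 occurrence(s).

1


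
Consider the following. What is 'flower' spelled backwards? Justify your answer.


Reverse 'flower' character by character: 'rewolf'.

rewolf


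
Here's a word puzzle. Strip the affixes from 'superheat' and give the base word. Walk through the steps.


Remove prefix 'super' from 'superheat' to get root 'heat'.

heat


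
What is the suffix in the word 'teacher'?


The word 'teacher' = 'teach' (root) + '-er' (suffix). The suffix is '-er'.

er


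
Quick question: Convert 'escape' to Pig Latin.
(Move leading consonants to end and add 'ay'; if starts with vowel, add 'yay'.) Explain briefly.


'escape' starts with a vowel, so add 'yay': 'escapeyay'.

escapeyay


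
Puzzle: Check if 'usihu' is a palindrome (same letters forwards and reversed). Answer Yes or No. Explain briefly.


Forward: 'usihu'
Reversed: 'uhisu'
They differ.

No


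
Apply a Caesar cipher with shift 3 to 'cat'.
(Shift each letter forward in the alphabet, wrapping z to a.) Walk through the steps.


Shift each letter by 3: c -> f, a -> d, t -> w. Result: 'fdw'.

fdw


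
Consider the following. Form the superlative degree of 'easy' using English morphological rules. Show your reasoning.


Apply superlative formation (consonant + y: change y to i, add -est): 'easy' -> 'easiest'.

easiest


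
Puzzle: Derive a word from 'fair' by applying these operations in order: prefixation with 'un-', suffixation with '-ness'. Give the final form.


Step 1: Add prefix 'un-' to 'fair' = 'unfair'
Step 2: Add suffix '-ness' to 'unfair' = 'unfairness'

unfairness


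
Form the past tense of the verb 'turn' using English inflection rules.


Apply rule: Add -ed. 'turn' becomes 'turned'.

turned


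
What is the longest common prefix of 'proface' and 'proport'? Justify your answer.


Compare from the start: 3 characters match: 'pro'. Mismatch at position 4: 'f' vs 'p'.

pro


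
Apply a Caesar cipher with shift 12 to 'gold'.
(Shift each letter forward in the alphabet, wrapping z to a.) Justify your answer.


Shift each letter by 12: g -> s, o -> a, l -> x, d -> p. Result: 'saxp'.

saxp


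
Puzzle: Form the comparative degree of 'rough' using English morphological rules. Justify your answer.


Apply comparative formation (add -er): 'rough' -> 'rougher'.

rougher


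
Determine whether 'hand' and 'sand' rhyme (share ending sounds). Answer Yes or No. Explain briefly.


Rime (stressed vowel + following sounds) of 'hand': -and = /ænd/
Rime of 'sand': -and = /ænd/
/ænd/ and /ænd/ are the same ending sound, so the words rhyme.

Yes


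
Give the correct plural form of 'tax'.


Apply rule: Add -es (sibilant/fricative ending). 'tax' becomes 'taxes'.

taxes


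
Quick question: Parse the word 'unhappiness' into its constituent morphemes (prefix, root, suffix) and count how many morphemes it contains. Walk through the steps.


Step 1: Identify prefix: 'un' (meaning: not/reverse)
Step 2: Identify root: 'happy'
Step 3: Identify suffix(es): 'ness'
Decomposition: un- (prefix: not/reverse) + happy (root) + -ness (suffix: state of)
Total morphemes: 3

3 morphemes (un- (prefix: not/reverse) + happy (root) + -ness (suffix: state of))


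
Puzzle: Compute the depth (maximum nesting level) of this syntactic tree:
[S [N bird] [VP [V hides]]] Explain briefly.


Count bracket nesting levels:
'[' at pos 0: depth = 1
'[' at pos 3: depth = 2
'[' at pos 12: depth = 2
'[' at pos 16: depth = 3
Maximum depth reached: 3

3


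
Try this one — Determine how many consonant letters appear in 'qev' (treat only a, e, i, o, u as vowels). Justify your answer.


Consonants in 'qev': q, v = 2 consonants.

2


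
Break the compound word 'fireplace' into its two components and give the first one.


Split 'fireplace' into 'fire' + 'place'. The first part is 'fire'.

fire


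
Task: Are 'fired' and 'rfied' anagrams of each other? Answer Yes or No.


Sorted letters of 'fired': 'defir'
Sorted letters of 'rfied': 'defir'
They match.

Yes


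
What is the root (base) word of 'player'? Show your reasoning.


Remove suffix '-er' from 'player' to get root 'play'.

play


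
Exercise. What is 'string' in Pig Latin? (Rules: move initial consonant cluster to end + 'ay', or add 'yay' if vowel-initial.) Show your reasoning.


'string': move consonant cluster 'str' to end and add 'ay': 'ingstray'.

ingstray


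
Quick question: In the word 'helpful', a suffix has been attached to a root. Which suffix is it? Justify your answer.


The word 'helpful' = 'help' (root) + '-ful' (suffix). The suffix is '-ful'.

ful


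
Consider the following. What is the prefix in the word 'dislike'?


The word 'dislike' = 'dis' (prefix) + 'like' (root). The prefix is 'dis'.

dis


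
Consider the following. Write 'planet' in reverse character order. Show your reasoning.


Reverse 'planet' character by character: 'tenalp'.

tenalp


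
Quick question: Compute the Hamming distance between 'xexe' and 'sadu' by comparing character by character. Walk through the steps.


Alignment:
Position 1: 'x' vs 's' = DIFFER
Position 2: 'e' vs 'a' = DIFFER
Position 3: 'x' vs 'd' = DIFFER
Position 4: 'e' vs 'u' = DIFFER
Total differences: 4

4


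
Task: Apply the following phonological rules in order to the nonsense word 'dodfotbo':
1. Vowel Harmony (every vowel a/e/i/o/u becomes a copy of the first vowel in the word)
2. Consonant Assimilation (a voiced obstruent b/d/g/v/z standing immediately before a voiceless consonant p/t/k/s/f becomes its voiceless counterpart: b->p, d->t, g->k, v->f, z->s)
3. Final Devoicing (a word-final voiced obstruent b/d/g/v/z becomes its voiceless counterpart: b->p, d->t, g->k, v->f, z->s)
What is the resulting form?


Starting form: 'dodfotbo'
Rule 1: Vowel Harmony: all vowels already match. No change.
Rule 2: Consonant Assimilation: voiced obstruent before voiceless consonant becomes voiceless ('df' -> 'tf'). 'dodfotbo' -> 'dotfotbo'
Rule 3: Final Devoicing: the word ends in the vowel 'o', not a consonant. No change.
Final form: 'dotfotbo'

dotfotbo


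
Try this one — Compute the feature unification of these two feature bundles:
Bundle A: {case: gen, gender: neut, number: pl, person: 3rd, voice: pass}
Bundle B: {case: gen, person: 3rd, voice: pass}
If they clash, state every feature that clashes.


Compare features:
case: A=gen vs B=gen -> unified: gen
gender: A=neut vs B=_ -> unified: neut
number: A=pl vs B=_ -> unified: pl
person: A=3rd vs B=3rd -> unified: 3rd
voice: A=pass vs B=pass -> unified: pass
No clashes found.

Unified: {case: gen, gender: neut, number: pl, person: 3rd, voice: pass}


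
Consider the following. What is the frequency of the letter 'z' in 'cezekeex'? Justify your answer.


Letter 'z' in 'cezekeex': found at position(s) 3 = 1 occurrence(s).

1


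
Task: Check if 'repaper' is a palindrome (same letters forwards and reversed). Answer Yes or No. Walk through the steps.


Forward: 'repaper'
Reversed: 'repaper'
They are identical.

Yes


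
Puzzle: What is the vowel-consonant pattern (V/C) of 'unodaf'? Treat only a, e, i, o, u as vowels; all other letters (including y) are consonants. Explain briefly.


Letter mapping: u = V, n = C, o = V, d = C, a = V, f = C.

VCVCVC


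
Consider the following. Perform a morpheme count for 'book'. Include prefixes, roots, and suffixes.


Decomposition: book (free morpheme) = 1 morpheme(s)

1 morphemes


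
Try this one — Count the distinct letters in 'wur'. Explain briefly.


Unique letters in 'wur': {r, u, w} = 3 distinct letters.

3


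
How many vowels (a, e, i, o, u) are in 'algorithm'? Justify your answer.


Vowels in 'algorithm': a, o, i = 3 vowels.

3


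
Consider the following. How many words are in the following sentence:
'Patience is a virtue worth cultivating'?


Split into words: Patience | is | a | virtue | worth | cultivating = 6 words.

6


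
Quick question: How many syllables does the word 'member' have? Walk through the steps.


Break 'member' into syllables: mem-ber -> mem | ber = 2 syllables

2 syllables


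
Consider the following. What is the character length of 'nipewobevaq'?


Spell out 'nipewobevaq' and number each letter: n(1), i(2), p(3), e(4), w(5), o(6), b(7), e(8), v(9), a(10), q(11). Total: 11 letters.

11


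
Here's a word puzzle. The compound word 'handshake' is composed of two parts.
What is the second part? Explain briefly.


Split 'handshake' into 'hand' + 'shake'. The second part is 'shake'.

shake


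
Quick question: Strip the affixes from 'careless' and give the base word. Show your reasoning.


Remove suffix '-less' from 'careless' to get root 'care'.

care


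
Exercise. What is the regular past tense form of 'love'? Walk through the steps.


Apply rule: Add -d (word ends in -e). 'love' becomes 'loved'.

loved


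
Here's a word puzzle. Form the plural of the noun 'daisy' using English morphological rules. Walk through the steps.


Apply rule: Change -y to -ies (consonant + y). 'daisy' becomes 'daisies'.

daisies


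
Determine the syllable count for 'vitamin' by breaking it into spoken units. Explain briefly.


Break 'vitamin' into syllables: vi-ta-min -> vi | ta | min = 3 syllables

3 syllables


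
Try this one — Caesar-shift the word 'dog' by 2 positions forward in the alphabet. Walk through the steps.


Shift each letter by 2: d -> f, o -> q, g -> i. Result: 'fqi'.

fqi


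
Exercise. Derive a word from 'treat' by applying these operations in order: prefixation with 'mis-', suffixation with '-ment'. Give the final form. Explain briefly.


Step 1: Add prefix 'mis-' to 'treat' = 'mistreat'
Step 2: Add suffix '-ment' to 'mistreat' = 'mistreatment'

mistreatment


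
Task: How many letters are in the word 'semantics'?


Spell out 'semantics' and number each letter: s(1), e(2), m(3), a(4), n(5), t(6), i(7), c(8), s(9). Total: 9 letters.

9


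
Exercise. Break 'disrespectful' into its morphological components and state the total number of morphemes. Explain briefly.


Step 1: Identify prefix: 'dis' (meaning: not/apart)
Step 2: Identify root: 'respect'
Step 3: Identify suffix(es): 'ful'
Decomposition: dis- (prefix: not/apart) + respect (root) + -ful (suffix: full of)
Total morphemes: 3

3 morphemes (dis- (prefix: not/apart) + respect (root) + -ful (suffix: full of))


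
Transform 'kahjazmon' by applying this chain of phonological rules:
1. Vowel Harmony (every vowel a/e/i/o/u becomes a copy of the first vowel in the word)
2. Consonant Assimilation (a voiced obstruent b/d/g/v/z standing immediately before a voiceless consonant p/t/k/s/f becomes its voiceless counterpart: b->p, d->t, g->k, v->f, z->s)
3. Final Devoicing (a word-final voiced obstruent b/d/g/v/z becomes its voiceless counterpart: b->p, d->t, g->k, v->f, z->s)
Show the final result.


Starting form: 'kahjazmon'
Rule 1: Vowel Harmony: all vowels become 'a' (matching first vowel). 'kahjazmon' -> 'kahjazman'
Rule 2: Consonant Assimilation: no voiced obstruent (b/d/g/v/z) stands immediately before a voiceless consonant (p/t/k/s/f). No change.
Rule 3: Final Devoicing: final consonant 'n' is not one of the voiced obstruents b/d/g/v/z. No change.
Final form: 'kahjazman'

kahjazman


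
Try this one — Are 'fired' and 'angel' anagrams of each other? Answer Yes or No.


Sorted letters of 'fired': 'defir'
Sorted letters of 'angel': 'aegln'
They do not match.

No


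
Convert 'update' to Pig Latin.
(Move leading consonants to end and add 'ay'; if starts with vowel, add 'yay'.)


'update' starts with a vowel, so add 'yay': 'updateyay'.

updateyay


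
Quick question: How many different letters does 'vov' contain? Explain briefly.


Unique letters in 'vov': {o, v} = 2 distinct letters.

2


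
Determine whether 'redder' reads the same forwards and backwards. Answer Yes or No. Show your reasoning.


Forward: 'redder'
Reversed: 'redder'
They are identical.

Yes


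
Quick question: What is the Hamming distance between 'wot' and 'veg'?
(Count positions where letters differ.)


Alignment:
Position 1: 'w' vs 'v' = DIFFER
Position 2: 'o' vs 'e' = DIFFER
Position 3: 't' vs 'g' = DIFFER
Total differences: 3

3


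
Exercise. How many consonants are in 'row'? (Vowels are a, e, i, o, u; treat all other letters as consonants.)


Consonants in 'row': r, w = 2 consonants.

2


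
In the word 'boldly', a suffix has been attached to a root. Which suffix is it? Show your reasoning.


The word 'boldly' = 'bold' (root) + '-ly' (suffix). The suffix is '-ly'.

ly


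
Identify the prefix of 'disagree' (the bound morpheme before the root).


The word 'disagree' = 'dis' (prefix) + 'agree' (root). The prefix is 'dis'.

dis


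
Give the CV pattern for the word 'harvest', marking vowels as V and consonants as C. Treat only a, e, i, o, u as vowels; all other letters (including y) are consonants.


Letter mapping: h = C, a = V, r = C, v = C, e = V, s = C, t = C.

CVCCVCC


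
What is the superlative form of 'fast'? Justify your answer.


Apply superlative formation (add -est): 'fast' -> 'fastest'.

fastest


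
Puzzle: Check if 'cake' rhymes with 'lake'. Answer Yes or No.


Rime (stressed vowel + following sounds) of 'cake': -ake = /eɪk/
Rime of 'lake': -ake = /eɪk/
/eɪk/ and /eɪk/ are the same ending sound, so the words rhyme.

Yes


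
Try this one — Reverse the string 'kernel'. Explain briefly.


Reverse 'kernel' character by character: 'lenrek'.

lenrek


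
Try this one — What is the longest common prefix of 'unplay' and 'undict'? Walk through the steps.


Compare from the start: 2 characters match: 'un'. Mismatch at position 3: 'p' vs 'd'.

un


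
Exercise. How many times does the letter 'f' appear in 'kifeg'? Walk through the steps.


Letter 'f' in 'kifeg': found at position(s) 3 = 1 occurrence(s).

1


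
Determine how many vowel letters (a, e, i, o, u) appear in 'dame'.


Vowels in 'dame': a, e = 2 vowels.

2


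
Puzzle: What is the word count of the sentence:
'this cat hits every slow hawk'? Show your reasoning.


Split into words: this | cat | hits | every | slow | hawk = 6 words.

6


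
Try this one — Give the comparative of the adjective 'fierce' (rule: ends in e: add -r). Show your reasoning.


Apply comparative formation (ends in e: add -r): 'fierce' -> 'fiercer'.

fiercer


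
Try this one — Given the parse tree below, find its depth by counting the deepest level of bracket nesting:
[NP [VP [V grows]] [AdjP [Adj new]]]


Count bracket nesting levels:
'[' at pos 0: depth = 1
'[' at pos 4: depth = 2
'[' at pos 8: depth = 3
'[' at pos 19: depth = 2
'[' at pos 25: depth = 3
Maximum depth reached: 3

3


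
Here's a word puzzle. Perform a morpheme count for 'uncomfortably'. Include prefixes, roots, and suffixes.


Decomposition: un- (prefix) + comfort (root) + -able (suffix) + -ly (suffix) = 4 morpheme(s)

4 morphemes


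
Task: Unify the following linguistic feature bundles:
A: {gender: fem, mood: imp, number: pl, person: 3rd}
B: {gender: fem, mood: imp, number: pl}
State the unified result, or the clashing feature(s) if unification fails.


Compare features:
gender: A=fem vs B=fem -> unified: fem
mood: A=imp vs B=imp -> unified: imp
number: A=pl vs B=pl -> unified: pl
person: A=3rd vs B=_ -> unified: 3rd
No clashes found.

Unified: {gender: fem, mood: imp, number: pl, person: 3rd}


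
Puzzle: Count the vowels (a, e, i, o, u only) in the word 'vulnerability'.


Vowels in 'vulnerability': u, e, a, i, i = 5 vowels.

5


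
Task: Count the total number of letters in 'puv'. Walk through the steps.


Spell out 'puv' and number each letter: p(1), u(2), v(3). Total: 3 letters.

3


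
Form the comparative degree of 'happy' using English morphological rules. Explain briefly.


Apply comparative formation (consonant + y: change y to i, add -er): 'happy' -> 'happier'.

happier


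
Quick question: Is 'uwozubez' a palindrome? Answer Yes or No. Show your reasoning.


Forward: 'uwozubez'
Reversed: 'zebuzowu'
They differ.

No


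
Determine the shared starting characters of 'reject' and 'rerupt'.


Compare from the start: 2 characters match: 're'. Mismatch at position 3: 'j' vs 'r'.

re


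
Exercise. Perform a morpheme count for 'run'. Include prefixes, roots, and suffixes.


Decomposition: run (free morpheme) = 1 morpheme(s)

1 morphemes


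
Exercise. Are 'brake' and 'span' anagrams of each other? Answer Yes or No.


Sorted letters of 'brake': 'abekr'
Sorted letters of 'span': 'anps'
They do not match.

No


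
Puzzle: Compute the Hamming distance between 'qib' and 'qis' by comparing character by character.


Alignment:
Position 1: 'q' vs 'q' = match
Position 2: 'i' vs 'i' = match
Position 3: 'b' vs 's' = DIFFER
Total differences: 1

1


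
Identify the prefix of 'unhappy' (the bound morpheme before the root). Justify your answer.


The word 'unhappy' = 'un' (prefix) + 'happy' (root). The prefix is 'un'.

un


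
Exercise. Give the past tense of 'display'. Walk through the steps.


Apply rule: Add -ed. 'display' becomes 'displayed'.

displayed


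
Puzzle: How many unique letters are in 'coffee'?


Unique letters in 'coffee': {c, e, f, o} = 4 distinct letters.

4


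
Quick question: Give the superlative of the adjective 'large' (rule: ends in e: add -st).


Apply superlative formation (ends in e: add -st): 'large' -> 'largest'.

largest


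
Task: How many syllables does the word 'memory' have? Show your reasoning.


Break 'memory' into syllables: mem-o-ry -> mem | o | ry = 3 syllables

3 syllables


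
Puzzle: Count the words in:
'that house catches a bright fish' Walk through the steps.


Split into words: that | house | catches | a | bright | fish = 6 words.

6


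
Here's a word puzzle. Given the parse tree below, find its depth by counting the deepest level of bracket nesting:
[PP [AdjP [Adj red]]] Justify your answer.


Count bracket nesting levels:
'[' at pos 0: depth = 1
'[' at pos 4: depth = 2
'[' at pos 10: depth = 3
Maximum depth reached: 3

3


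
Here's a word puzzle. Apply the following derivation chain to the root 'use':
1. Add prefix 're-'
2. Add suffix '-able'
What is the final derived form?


Step 1: Add prefix 're-' to 'use' = 'reuse'
Step 2: Add suffix '-able' to 'reuse' = 'reusable'

reusable


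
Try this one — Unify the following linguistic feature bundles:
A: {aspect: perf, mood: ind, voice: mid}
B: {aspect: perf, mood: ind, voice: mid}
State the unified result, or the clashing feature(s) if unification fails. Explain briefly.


Compare features:
aspect: A=perf vs B=perf -> unified: perf
mood: A=ind vs B=ind -> unified: ind
voice: A=mid vs B=mid -> unified: mid
No clashes found.

Unified: {aspect: perf, mood: ind, voice: mid}


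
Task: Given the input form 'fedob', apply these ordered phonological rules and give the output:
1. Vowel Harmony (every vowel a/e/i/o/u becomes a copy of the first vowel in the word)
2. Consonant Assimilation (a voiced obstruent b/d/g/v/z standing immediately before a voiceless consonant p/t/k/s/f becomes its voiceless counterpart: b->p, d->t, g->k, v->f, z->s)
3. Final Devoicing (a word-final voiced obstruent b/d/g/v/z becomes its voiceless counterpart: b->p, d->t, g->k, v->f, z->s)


Starting form: 'fedob'
Rule 1: Vowel Harmony: all vowels become 'e' (matching first vowel). 'fedob' -> 'fedeb'
Rule 2: Consonant Assimilation: no voiced obstruent (b/d/g/v/z) stands immediately before a voiceless consonant (p/t/k/s/f). No change.
Rule 3: Final Devoicing: word-final voiced obstruent 'b' becomes voiceless 'p'. 'fedeb' -> 'fedep'
Final form: 'fedep'

fedep


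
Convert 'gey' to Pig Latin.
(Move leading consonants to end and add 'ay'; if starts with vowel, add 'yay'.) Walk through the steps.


'gey': move consonant cluster 'g' to end and add 'ay': 'eygay'.

eygay


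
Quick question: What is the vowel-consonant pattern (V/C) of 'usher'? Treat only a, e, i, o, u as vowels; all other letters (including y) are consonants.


Letter mapping: u = V, s = C, h = C, e = V, r = C.

VCCVC


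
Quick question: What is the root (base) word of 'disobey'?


Remove prefix 'dis' from 'disobey' to get root 'obey'.

obey


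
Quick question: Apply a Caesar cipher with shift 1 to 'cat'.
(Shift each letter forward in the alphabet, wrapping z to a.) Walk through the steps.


Shift each letter by 1: c -> d, a -> b, t -> u. Result: 'dbu'.

dbu


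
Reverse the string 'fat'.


Reverse 'fat' character by character: 'taf'.

taf


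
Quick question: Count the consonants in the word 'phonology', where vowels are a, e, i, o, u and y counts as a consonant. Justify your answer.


Consonants in 'phonology': p, h, n, l, g, y = 6 consonants.

6


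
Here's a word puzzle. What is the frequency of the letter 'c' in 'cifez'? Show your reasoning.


Letter 'c' in 'cifez': found at position(s) 1 = 1 occurrence(s).

1


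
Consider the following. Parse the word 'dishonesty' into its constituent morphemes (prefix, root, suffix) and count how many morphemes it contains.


Step 1: Identify prefix: 'dis' (meaning: not/apart)
Step 2: Identify root: 'honest'
Step 3: Identify suffix(es): 'y'
Decomposition: dis- (prefix: not/apart) + honest (root) + -y (suffix: quality)
Total morphemes: 3

3 morphemes (dis- (prefix: not/apart) + honest (root) + -y (suffix: quality))


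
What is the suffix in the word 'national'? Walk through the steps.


The word 'national' = 'nation' (root) + '-al' (suffix). The suffix is '-al'.

al


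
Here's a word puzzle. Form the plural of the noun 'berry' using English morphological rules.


Apply rule: Change -y to -ies (consonant + y). 'berry' becomes 'berries'.

berries


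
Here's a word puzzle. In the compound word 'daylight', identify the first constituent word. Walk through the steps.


Split 'daylight' into 'day' + 'light'. The first part is 'day'.

day


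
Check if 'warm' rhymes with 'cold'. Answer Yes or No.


Rime (stressed vowel + following sounds) of 'warm': -arm = /ɔːrm/
Rime of 'cold': -old = /oʊld/
/ɔːrm/ and /oʊld/ are different ending sounds, so the words do not rhyme.

No


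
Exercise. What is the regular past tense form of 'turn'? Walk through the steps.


Apply rule: Add -ed. 'turn' becomes 'turned'.

turned


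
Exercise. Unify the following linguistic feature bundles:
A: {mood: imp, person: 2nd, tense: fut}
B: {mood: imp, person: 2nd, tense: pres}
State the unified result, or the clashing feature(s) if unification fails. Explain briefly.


Compare features:
mood: A=imp vs B=imp -> unified: imp
person: A=2nd vs B=2nd -> unified: 2nd
tense: A=fut vs B=pres -> CLASH
Clash detected on feature 'tense' (fut vs pres); unification fails.

CLASH on 'tense' (fut vs pres)


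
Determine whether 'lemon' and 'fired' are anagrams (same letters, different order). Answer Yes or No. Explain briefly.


Sorted letters of 'lemon': 'elmno'
Sorted letters of 'fired': 'defir'
They do not match.

No


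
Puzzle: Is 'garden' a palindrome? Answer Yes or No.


Forward: 'garden'
Reversed: 'nedrag'
They differ.

No


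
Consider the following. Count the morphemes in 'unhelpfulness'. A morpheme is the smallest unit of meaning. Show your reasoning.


Decomposition: un- (prefix) + help (root) + -ful (suffix) + -ness (suffix) = 4 morpheme(s)

4 morphemes


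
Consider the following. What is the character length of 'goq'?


Spell out 'goq' and number each letter: g(1), o(2), q(3). Total: 3 letters.

3


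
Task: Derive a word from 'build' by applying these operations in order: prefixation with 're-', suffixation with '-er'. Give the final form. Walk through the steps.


Step 1: Add prefix 're-' to 'build' = 'rebuild'
Step 2: Add suffix '-er' to 'rebuild' = 'rebuilder'

rebuilder


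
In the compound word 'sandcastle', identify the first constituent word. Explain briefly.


Split 'sandcastle' into 'sand' + 'castle'. The first part is 'sand'.

sand


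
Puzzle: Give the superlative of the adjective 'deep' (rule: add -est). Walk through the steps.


Apply superlative formation (add -est): 'deep' -> 'deepest'.

deepest


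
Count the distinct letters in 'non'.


Unique letters in 'non': {n, o} = 2 distinct letters.

2


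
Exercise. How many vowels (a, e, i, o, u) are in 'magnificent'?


Vowels in 'magnificent': a, i, i, e = 4 vowels.

4


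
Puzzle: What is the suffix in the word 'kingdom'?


The word 'kingdom' = 'king' (root) + '-dom' (suffix). The suffix is '-dom'.

dom


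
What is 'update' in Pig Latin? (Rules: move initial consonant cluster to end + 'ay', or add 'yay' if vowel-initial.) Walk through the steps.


'update' starts with a vowel, so add 'yay': 'updateyay'.

updateyay


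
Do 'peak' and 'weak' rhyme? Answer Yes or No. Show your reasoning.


Rime (stressed vowel + following sounds) of 'peak': -eak = /iːk/
Rime of 'weak': -eak = /iːk/
/iːk/ and /iːk/ are the same ending sound, so the words rhyme.

Yes


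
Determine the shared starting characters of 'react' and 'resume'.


Compare from the start: 2 characters match: 're'. Mismatch at position 3: 'a' vs 's'.

re


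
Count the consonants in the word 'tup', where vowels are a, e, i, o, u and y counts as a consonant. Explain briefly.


Consonants in 'tup': t, p = 2 consonants.

2


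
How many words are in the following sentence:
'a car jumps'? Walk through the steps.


Split into words: a | car | jumps = 3 words.

3


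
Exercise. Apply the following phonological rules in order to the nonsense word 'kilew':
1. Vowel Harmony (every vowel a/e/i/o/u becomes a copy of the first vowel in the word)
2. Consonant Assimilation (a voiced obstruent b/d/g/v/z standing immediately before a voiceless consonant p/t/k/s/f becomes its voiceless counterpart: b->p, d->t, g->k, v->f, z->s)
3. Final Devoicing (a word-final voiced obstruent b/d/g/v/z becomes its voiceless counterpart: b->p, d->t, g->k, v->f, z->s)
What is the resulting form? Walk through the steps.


Starting form: 'kilew'
Rule 1: Vowel Harmony: all vowels become 'i' (matching first vowel). 'kilew' -> 'kiliw'
Rule 2: Consonant Assimilation: no voiced obstruent (b/d/g/v/z) stands immediately before a voiceless consonant (p/t/k/s/f). No change.
Rule 3: Final Devoicing: final consonant 'w' is not one of the voiced obstruents b/d/g/v/z. No change.
Final form: 'kiliw'

kiliw


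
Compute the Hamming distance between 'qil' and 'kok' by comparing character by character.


Alignment:
Position 1: 'q' vs 'k' = DIFFER
Position 2: 'i' vs 'o' = DIFFER
Position 3: 'l' vs 'k' = DIFFER
Total differences: 3

3


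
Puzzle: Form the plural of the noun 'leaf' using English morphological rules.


Apply rule: Change -f to -ves. 'leaf' becomes 'leaves'.

leaves


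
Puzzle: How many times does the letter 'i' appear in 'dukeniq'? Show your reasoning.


Letter 'i' in 'dukeniq': found at position(s) 6 = 1 occurrence(s).

1


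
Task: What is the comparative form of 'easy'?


Apply comparative formation (consonant + y: change y to i, add -er): 'easy' -> 'easier'.

easier


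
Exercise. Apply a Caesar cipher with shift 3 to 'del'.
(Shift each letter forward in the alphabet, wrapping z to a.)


Shift each letter by 3: d -> g, e -> h, l -> o. Result: 'gho'.

gho


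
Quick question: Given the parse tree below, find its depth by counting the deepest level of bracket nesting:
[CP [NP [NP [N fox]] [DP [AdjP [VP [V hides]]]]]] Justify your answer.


Count bracket nesting levels:
'[' at pos 0: depth = 1
'[' at pos 4: depth = 2
'[' at pos 8: depth = 3
'[' at pos 12: depth = 4
'[' at pos 21: depth = 3
'[' at pos 25: depth = 4
'[' at pos 31: depth = 5
'[' at pos 35: depth = 6
Maximum depth reached: 6

6


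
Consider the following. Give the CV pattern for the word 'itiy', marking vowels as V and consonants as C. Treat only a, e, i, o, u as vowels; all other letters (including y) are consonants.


Letter mapping: i = V, t = C, i = V, y = C.

VCVC


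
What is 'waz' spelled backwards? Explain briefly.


Reverse 'waz' character by character: 'zaw'.

zaw


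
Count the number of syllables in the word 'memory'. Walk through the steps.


Break 'memory' into syllables: mem-o-ry -> mem | o | ry = 3 syllables

3 syllables


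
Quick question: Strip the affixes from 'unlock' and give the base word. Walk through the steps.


Remove prefix 'un' from 'unlock' to get root 'lock'.

lock


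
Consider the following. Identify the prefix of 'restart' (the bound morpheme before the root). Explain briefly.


The word 'restart' = 're' (prefix) + 'start' (root). The prefix is 're'.

re


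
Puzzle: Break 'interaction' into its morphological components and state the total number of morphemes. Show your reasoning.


Step 1: Identify prefix: 'inter' (meaning: between)
Step 2: Identify root: 'act'
Step 3: Identify suffix(es): 'ion'
Decomposition: inter- (prefix: between) + act (root) + -ion (suffix: act of)
Total morphemes: 3

3 morphemes (inter- (prefix: between) + act (root) + -ion (suffix: act of))


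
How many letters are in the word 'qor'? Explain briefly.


Spell out 'qor' and number each letter: q(1), o(2), r(3). Total: 3 letters.

3


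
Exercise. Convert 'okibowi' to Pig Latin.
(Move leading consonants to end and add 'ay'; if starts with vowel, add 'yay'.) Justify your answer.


'okibowi' starts with a vowel, so add 'yay': 'okibowiyay'.

okibowiyay


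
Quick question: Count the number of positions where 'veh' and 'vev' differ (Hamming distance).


Alignment:
Position 1: 'v' vs 'v' = match
Position 2: 'e' vs 'e' = match
Position 3: 'h' vs 'v' = DIFFER
Total differences: 1

1


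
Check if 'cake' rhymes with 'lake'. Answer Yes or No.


Rime (stressed vowel + following sounds) of 'cake': -ake = /eɪk/
Rime of 'lake': -ake = /eɪk/
/eɪk/ and /eɪk/ are the same ending sound, so the words rhyme.

Yes


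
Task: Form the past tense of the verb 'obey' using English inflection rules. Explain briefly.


Apply rule: Add -ed. 'obey' becomes 'obeyed'.

obeyed


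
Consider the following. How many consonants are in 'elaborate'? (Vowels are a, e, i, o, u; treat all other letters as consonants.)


Consonants in 'elaborate': l, b, r, t = 4 consonants.

4


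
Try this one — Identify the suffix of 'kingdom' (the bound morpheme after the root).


The word 'kingdom' = 'king' (root) + '-dom' (suffix). The suffix is '-dom'.

dom


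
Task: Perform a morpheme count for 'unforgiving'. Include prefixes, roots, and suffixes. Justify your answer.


Decomposition: un- (prefix) + forgive (root) + -ing (suffix) = 3 morpheme(s)

3 morphemes


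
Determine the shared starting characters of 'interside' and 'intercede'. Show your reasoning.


Compare from the start: 5 characters match: 'inter'. Mismatch at position 6: 's' vs 'c'.

inter


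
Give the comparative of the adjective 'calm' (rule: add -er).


Apply comparative formation (add -er): 'calm' -> 'calmer'.

calmer


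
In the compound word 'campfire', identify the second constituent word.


Split 'campfire' into 'camp' + 'fire'. The second part is 'fire'.

fire


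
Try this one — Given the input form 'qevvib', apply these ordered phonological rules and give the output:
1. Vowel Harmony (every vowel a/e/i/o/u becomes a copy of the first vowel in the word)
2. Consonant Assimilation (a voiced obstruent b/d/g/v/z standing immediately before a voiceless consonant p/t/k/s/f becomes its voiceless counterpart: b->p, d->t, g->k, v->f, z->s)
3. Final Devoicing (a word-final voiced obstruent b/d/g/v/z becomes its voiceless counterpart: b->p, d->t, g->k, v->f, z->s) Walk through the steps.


Starting form: 'qevvib'
Rule 1: Vowel Harmony: all vowels become 'e' (matching first vowel). 'qevvib' -> 'qevveb'
Rule 2: Consonant Assimilation: no voiced obstruent (b/d/g/v/z) stands immediately before a voiceless consonant (p/t/k/s/f). No change.
Rule 3: Final Devoicing: word-final voiced obstruent 'b' becomes voiceless 'p'. 'qevveb' -> 'qevvep'
Final form: 'qevvep'

qevvep


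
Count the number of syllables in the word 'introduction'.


Break 'introduction' into syllables: in-tro-duc-tion -> in | tro | duc | tion = 4 syllables

4 syllables


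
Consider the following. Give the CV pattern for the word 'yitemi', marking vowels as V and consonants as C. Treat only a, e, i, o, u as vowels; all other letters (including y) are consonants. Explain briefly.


Letter mapping: y = C, i = V, t = C, e = V, m = C, i = V.

CVCVCV


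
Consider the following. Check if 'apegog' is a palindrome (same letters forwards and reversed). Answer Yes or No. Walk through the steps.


Forward: 'apegog'
Reversed: 'gogepa'
They differ.

No


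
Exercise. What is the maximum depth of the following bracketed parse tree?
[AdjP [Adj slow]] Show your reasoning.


Count bracket nesting levels:
'[' at pos 0: depth = 1
'[' at pos 6: depth = 2
Maximum depth reached: 2

2


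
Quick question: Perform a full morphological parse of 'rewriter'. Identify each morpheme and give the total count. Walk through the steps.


Step 1: Identify prefix: 're' (meaning: again)
Step 2: Identify root: 'write'
Step 3: Identify suffix(es): 'er'
Decomposition: re- (prefix: again) + write (root) + -er (suffix: one who)
Total morphemes: 3

3 morphemes (re- (prefix: again) + write (root) + -er (suffix: one who))


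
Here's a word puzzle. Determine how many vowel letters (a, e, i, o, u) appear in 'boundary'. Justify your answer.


Vowels in 'boundary': o, u, a = 3 vowels.

3


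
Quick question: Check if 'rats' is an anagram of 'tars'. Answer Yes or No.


Sorted letters of 'rats': 'arst'
Sorted letters of 'tars': 'arst'
They match.

Yes


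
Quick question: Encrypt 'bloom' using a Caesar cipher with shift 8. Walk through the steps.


Shift each letter by 8: b -> j, l -> t, o -> w, o -> w, m -> u. Result: 'jtwwu'.

jtwwu


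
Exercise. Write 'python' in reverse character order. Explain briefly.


Reverse 'python' character by character: 'nohtyp'.

nohtyp


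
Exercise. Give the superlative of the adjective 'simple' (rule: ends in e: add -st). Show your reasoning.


Apply superlative formation (ends in e: add -st): 'simple' -> 'simplest'.

simplest


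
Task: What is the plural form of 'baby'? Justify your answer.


Apply rule: Change -y to -ies (consonant + y). 'baby' becomes 'babies'.

babies


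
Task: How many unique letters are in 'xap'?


Unique letters in 'xap': {a, p, x} = 3 distinct letters.

3


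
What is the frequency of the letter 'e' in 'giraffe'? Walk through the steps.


Letter 'e' in 'giraffe': found at position(s) 7 = 1 occurrence(s).

1


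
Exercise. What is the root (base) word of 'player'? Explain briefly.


Remove suffix '-er' from 'player' to get root 'play'.

play


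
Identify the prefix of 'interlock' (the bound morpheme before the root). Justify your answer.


The word 'interlock' = 'inter' (prefix) + 'lock' (root). The prefix is 'inter'.

inter


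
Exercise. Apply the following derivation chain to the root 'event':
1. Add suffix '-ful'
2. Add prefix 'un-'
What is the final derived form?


Step 1: Add suffix '-ful' to 'event' = 'eventful'
Step 2: Add prefix 'un-' to 'eventful' = 'uneventful'

uneventful


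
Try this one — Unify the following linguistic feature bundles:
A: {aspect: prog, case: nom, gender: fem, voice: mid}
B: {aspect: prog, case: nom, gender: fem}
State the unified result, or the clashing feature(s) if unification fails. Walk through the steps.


Compare features:
aspect: A=prog vs B=prog -> unified: prog
case: A=nom vs B=nom -> unified: nom
gender: A=fem vs B=fem -> unified: fem
voice: A=mid vs B=_ -> unified: mid
No clashes found.

Unified: {aspect: prog, case: nom, gender: fem, voice: mid}
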